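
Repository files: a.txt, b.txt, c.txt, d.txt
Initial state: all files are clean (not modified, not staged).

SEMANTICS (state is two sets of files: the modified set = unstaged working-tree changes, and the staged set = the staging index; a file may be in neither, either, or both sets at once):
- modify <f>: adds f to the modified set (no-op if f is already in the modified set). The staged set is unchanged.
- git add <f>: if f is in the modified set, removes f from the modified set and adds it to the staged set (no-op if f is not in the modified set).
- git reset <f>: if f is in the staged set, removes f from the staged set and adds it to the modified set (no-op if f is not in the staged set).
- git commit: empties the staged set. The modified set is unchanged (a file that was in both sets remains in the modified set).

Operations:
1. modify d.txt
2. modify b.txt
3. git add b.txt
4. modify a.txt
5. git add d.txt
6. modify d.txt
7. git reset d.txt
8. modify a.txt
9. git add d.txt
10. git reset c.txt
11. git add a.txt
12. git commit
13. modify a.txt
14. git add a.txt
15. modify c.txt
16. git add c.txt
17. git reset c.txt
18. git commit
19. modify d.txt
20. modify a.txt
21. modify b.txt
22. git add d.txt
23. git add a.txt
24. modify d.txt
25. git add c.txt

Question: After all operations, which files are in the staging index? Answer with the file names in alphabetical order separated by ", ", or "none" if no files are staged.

After op 1 (modify d.txt): modified={d.txt} staged={none}
After op 2 (modify b.txt): modified={b.txt, d.txt} staged={none}
After op 3 (git add b.txt): modified={d.txt} staged={b.txt}
After op 4 (modify a.txt): modified={a.txt, d.txt} staged={b.txt}
After op 5 (git add d.txt): modified={a.txt} staged={b.txt, d.txt}
After op 6 (modify d.txt): modified={a.txt, d.txt} staged={b.txt, d.txt}
After op 7 (git reset d.txt): modified={a.txt, d.txt} staged={b.txt}
After op 8 (modify a.txt): modified={a.txt, d.txt} staged={b.txt}
After op 9 (git add d.txt): modified={a.txt} staged={b.txt, d.txt}
After op 10 (git reset c.txt): modified={a.txt} staged={b.txt, d.txt}
After op 11 (git add a.txt): modified={none} staged={a.txt, b.txt, d.txt}
After op 12 (git commit): modified={none} staged={none}
After op 13 (modify a.txt): modified={a.txt} staged={none}
After op 14 (git add a.txt): modified={none} staged={a.txt}
After op 15 (modify c.txt): modified={c.txt} staged={a.txt}
After op 16 (git add c.txt): modified={none} staged={a.txt, c.txt}
After op 17 (git reset c.txt): modified={c.txt} staged={a.txt}
After op 18 (git commit): modified={c.txt} staged={none}
After op 19 (modify d.txt): modified={c.txt, d.txt} staged={none}
After op 20 (modify a.txt): modified={a.txt, c.txt, d.txt} staged={none}
After op 21 (modify b.txt): modified={a.txt, b.txt, c.txt, d.txt} staged={none}
After op 22 (git add d.txt): modified={a.txt, b.txt, c.txt} staged={d.txt}
After op 23 (git add a.txt): modified={b.txt, c.txt} staged={a.txt, d.txt}
After op 24 (modify d.txt): modified={b.txt, c.txt, d.txt} staged={a.txt, d.txt}
After op 25 (git add c.txt): modified={b.txt, d.txt} staged={a.txt, c.txt, d.txt}

Answer: a.txt, c.txt, d.txt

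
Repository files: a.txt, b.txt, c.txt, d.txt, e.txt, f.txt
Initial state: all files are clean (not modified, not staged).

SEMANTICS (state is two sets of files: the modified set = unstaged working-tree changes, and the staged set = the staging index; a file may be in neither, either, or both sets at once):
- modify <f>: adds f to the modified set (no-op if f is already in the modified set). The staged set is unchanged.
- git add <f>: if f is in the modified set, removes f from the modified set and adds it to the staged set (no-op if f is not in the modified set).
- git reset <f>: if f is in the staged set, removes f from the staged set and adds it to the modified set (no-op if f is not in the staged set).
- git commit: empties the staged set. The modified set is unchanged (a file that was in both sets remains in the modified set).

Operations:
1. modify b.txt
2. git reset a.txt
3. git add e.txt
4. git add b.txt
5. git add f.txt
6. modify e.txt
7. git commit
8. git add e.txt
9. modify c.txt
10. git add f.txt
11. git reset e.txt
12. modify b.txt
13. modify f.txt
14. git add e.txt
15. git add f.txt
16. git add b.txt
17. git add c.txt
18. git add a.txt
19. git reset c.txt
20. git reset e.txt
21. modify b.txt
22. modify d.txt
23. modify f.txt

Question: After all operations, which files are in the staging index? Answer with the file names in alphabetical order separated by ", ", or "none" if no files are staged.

Answer: b.txt, f.txt

Derivation:
After op 1 (modify b.txt): modified={b.txt} staged={none}
After op 2 (git reset a.txt): modified={b.txt} staged={none}
After op 3 (git add e.txt): modified={b.txt} staged={none}
After op 4 (git add b.txt): modified={none} staged={b.txt}
After op 5 (git add f.txt): modified={none} staged={b.txt}
After op 6 (modify e.txt): modified={e.txt} staged={b.txt}
After op 7 (git commit): modified={e.txt} staged={none}
After op 8 (git add e.txt): modified={none} staged={e.txt}
After op 9 (modify c.txt): modified={c.txt} staged={e.txt}
After op 10 (git add f.txt): modified={c.txt} staged={e.txt}
After op 11 (git reset e.txt): modified={c.txt, e.txt} staged={none}
After op 12 (modify b.txt): modified={b.txt, c.txt, e.txt} staged={none}
After op 13 (modify f.txt): modified={b.txt, c.txt, e.txt, f.txt} staged={none}
After op 14 (git add e.txt): modified={b.txt, c.txt, f.txt} staged={e.txt}
After op 15 (git add f.txt): modified={b.txt, c.txt} staged={e.txt, f.txt}
After op 16 (git add b.txt): modified={c.txt} staged={b.txt, e.txt, f.txt}
After op 17 (git add c.txt): modified={none} staged={b.txt, c.txt, e.txt, f.txt}
After op 18 (git add a.txt): modified={none} staged={b.txt, c.txt, e.txt, f.txt}
After op 19 (git reset c.txt): modified={c.txt} staged={b.txt, e.txt, f.txt}
After op 20 (git reset e.txt): modified={c.txt, e.txt} staged={b.txt, f.txt}
After op 21 (modify b.txt): modified={b.txt, c.txt, e.txt} staged={b.txt, f.txt}
After op 22 (modify d.txt): modified={b.txt, c.txt, d.txt, e.txt} staged={b.txt, f.txt}
After op 23 (modify f.txt): modified={b.txt, c.txt, d.txt, e.txt, f.txt} staged={b.txt, f.txt}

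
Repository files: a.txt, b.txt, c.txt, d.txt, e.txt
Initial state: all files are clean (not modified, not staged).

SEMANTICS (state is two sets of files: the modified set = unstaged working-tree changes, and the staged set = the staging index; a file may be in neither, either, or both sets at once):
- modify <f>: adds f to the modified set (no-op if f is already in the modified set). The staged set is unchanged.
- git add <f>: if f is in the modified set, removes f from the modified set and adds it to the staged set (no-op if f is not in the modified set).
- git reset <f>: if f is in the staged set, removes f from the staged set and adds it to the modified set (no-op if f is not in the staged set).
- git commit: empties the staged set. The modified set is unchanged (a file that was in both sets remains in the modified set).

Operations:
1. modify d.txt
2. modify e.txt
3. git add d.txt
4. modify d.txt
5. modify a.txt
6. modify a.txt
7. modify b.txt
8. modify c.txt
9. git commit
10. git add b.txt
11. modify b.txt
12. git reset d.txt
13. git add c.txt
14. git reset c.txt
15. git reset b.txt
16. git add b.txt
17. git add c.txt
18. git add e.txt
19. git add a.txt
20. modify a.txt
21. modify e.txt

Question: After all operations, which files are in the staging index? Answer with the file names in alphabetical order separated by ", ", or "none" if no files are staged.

Answer: a.txt, b.txt, c.txt, e.txt

Derivation:
After op 1 (modify d.txt): modified={d.txt} staged={none}
After op 2 (modify e.txt): modified={d.txt, e.txt} staged={none}
After op 3 (git add d.txt): modified={e.txt} staged={d.txt}
After op 4 (modify d.txt): modified={d.txt, e.txt} staged={d.txt}
After op 5 (modify a.txt): modified={a.txt, d.txt, e.txt} staged={d.txt}
After op 6 (modify a.txt): modified={a.txt, d.txt, e.txt} staged={d.txt}
After op 7 (modify b.txt): modified={a.txt, b.txt, d.txt, e.txt} staged={d.txt}
After op 8 (modify c.txt): modified={a.txt, b.txt, c.txt, d.txt, e.txt} staged={d.txt}
After op 9 (git commit): modified={a.txt, b.txt, c.txt, d.txt, e.txt} staged={none}
After op 10 (git add b.txt): modified={a.txt, c.txt, d.txt, e.txt} staged={b.txt}
After op 11 (modify b.txt): modified={a.txt, b.txt, c.txt, d.txt, e.txt} staged={b.txt}
After op 12 (git reset d.txt): modified={a.txt, b.txt, c.txt, d.txt, e.txt} staged={b.txt}
After op 13 (git add c.txt): modified={a.txt, b.txt, d.txt, e.txt} staged={b.txt, c.txt}
After op 14 (git reset c.txt): modified={a.txt, b.txt, c.txt, d.txt, e.txt} staged={b.txt}
After op 15 (git reset b.txt): modified={a.txt, b.txt, c.txt, d.txt, e.txt} staged={none}
After op 16 (git add b.txt): modified={a.txt, c.txt, d.txt, e.txt} staged={b.txt}
After op 17 (git add c.txt): modified={a.txt, d.txt, e.txt} staged={b.txt, c.txt}
After op 18 (git add e.txt): modified={a.txt, d.txt} staged={b.txt, c.txt, e.txt}
After op 19 (git add a.txt): modified={d.txt} staged={a.txt, b.txt, c.txt, e.txt}
After op 20 (modify a.txt): modified={a.txt, d.txt} staged={a.txt, b.txt, c.txt, e.txt}
After op 21 (modify e.txt): modified={a.txt, d.txt, e.txt} staged={a.txt, b.txt, c.txt, e.txt}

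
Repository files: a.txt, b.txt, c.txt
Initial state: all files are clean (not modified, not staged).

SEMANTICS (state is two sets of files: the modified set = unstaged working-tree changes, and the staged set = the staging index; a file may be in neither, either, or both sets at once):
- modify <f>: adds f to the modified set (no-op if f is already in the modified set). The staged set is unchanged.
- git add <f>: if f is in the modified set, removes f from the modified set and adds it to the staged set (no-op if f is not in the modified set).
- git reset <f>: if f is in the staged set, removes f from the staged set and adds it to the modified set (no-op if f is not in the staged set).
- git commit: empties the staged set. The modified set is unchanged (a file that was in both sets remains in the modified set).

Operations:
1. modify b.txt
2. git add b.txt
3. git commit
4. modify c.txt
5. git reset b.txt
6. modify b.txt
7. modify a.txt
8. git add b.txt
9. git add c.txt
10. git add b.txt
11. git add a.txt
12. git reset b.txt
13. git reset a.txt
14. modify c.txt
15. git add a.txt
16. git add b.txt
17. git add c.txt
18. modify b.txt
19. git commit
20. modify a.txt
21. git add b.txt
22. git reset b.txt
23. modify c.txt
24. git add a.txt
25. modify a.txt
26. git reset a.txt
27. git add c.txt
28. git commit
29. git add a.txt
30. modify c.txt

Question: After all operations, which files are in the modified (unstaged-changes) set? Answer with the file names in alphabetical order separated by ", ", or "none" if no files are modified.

Answer: b.txt, c.txt

Derivation:
After op 1 (modify b.txt): modified={b.txt} staged={none}
After op 2 (git add b.txt): modified={none} staged={b.txt}
After op 3 (git commit): modified={none} staged={none}
After op 4 (modify c.txt): modified={c.txt} staged={none}
After op 5 (git reset b.txt): modified={c.txt} staged={none}
After op 6 (modify b.txt): modified={b.txt, c.txt} staged={none}
After op 7 (modify a.txt): modified={a.txt, b.txt, c.txt} staged={none}
After op 8 (git add b.txt): modified={a.txt, c.txt} staged={b.txt}
After op 9 (git add c.txt): modified={a.txt} staged={b.txt, c.txt}
After op 10 (git add b.txt): modified={a.txt} staged={b.txt, c.txt}
After op 11 (git add a.txt): modified={none} staged={a.txt, b.txt, c.txt}
After op 12 (git reset b.txt): modified={b.txt} staged={a.txt, c.txt}
After op 13 (git reset a.txt): modified={a.txt, b.txt} staged={c.txt}
After op 14 (modify c.txt): modified={a.txt, b.txt, c.txt} staged={c.txt}
After op 15 (git add a.txt): modified={b.txt, c.txt} staged={a.txt, c.txt}
After op 16 (git add b.txt): modified={c.txt} staged={a.txt, b.txt, c.txt}
After op 17 (git add c.txt): modified={none} staged={a.txt, b.txt, c.txt}
After op 18 (modify b.txt): modified={b.txt} staged={a.txt, b.txt, c.txt}
After op 19 (git commit): modified={b.txt} staged={none}
After op 20 (modify a.txt): modified={a.txt, b.txt} staged={none}
After op 21 (git add b.txt): modified={a.txt} staged={b.txt}
After op 22 (git reset b.txt): modified={a.txt, b.txt} staged={none}
After op 23 (modify c.txt): modified={a.txt, b.txt, c.txt} staged={none}
After op 24 (git add a.txt): modified={b.txt, c.txt} staged={a.txt}
After op 25 (modify a.txt): modified={a.txt, b.txt, c.txt} staged={a.txt}
After op 26 (git reset a.txt): modified={a.txt, b.txt, c.txt} staged={none}
After op 27 (git add c.txt): modified={a.txt, b.txt} staged={c.txt}
After op 28 (git commit): modified={a.txt, b.txt} staged={none}
After op 29 (git add a.txt): modified={b.txt} staged={a.txt}
After op 30 (modify c.txt): modified={b.txt, c.txt} staged={a.txt}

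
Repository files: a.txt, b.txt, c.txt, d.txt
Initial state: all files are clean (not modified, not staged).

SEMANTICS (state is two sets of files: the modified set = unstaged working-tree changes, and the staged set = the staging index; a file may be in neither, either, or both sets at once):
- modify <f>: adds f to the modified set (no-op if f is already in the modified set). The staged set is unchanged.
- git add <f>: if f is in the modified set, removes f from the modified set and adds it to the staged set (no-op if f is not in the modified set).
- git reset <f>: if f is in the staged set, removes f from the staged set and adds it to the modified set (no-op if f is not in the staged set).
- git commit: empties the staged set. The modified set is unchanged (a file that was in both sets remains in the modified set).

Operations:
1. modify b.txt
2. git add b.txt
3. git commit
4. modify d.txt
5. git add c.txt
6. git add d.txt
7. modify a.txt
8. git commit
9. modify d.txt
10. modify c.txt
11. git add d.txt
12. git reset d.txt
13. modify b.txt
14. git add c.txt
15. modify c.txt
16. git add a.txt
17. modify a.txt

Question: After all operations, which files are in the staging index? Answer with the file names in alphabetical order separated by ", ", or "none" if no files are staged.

After op 1 (modify b.txt): modified={b.txt} staged={none}
After op 2 (git add b.txt): modified={none} staged={b.txt}
After op 3 (git commit): modified={none} staged={none}
After op 4 (modify d.txt): modified={d.txt} staged={none}
After op 5 (git add c.txt): modified={d.txt} staged={none}
After op 6 (git add d.txt): modified={none} staged={d.txt}
After op 7 (modify a.txt): modified={a.txt} staged={d.txt}
After op 8 (git commit): modified={a.txt} staged={none}
After op 9 (modify d.txt): modified={a.txt, d.txt} staged={none}
After op 10 (modify c.txt): modified={a.txt, c.txt, d.txt} staged={none}
After op 11 (git add d.txt): modified={a.txt, c.txt} staged={d.txt}
After op 12 (git reset d.txt): modified={a.txt, c.txt, d.txt} staged={none}
After op 13 (modify b.txt): modified={a.txt, b.txt, c.txt, d.txt} staged={none}
After op 14 (git add c.txt): modified={a.txt, b.txt, d.txt} staged={c.txt}
After op 15 (modify c.txt): modified={a.txt, b.txt, c.txt, d.txt} staged={c.txt}
After op 16 (git add a.txt): modified={b.txt, c.txt, d.txt} staged={a.txt, c.txt}
After op 17 (modify a.txt): modified={a.txt, b.txt, c.txt, d.txt} staged={a.txt, c.txt}

Answer: a.txt, c.txt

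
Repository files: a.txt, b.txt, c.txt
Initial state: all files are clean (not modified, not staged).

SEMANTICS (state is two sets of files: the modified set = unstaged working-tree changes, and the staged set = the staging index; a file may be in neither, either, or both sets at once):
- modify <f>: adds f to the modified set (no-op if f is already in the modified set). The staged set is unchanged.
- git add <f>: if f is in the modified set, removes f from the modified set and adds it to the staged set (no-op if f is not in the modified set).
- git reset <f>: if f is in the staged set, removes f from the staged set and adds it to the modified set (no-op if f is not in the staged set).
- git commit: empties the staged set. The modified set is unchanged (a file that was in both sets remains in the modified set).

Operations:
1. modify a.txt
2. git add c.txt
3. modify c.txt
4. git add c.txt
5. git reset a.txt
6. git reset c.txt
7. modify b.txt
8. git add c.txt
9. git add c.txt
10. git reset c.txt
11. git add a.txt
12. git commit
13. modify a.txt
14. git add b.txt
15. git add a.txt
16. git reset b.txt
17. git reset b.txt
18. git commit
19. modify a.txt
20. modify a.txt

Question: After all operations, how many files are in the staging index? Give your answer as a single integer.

After op 1 (modify a.txt): modified={a.txt} staged={none}
After op 2 (git add c.txt): modified={a.txt} staged={none}
After op 3 (modify c.txt): modified={a.txt, c.txt} staged={none}
After op 4 (git add c.txt): modified={a.txt} staged={c.txt}
After op 5 (git reset a.txt): modified={a.txt} staged={c.txt}
After op 6 (git reset c.txt): modified={a.txt, c.txt} staged={none}
After op 7 (modify b.txt): modified={a.txt, b.txt, c.txt} staged={none}
After op 8 (git add c.txt): modified={a.txt, b.txt} staged={c.txt}
After op 9 (git add c.txt): modified={a.txt, b.txt} staged={c.txt}
After op 10 (git reset c.txt): modified={a.txt, b.txt, c.txt} staged={none}
After op 11 (git add a.txt): modified={b.txt, c.txt} staged={a.txt}
After op 12 (git commit): modified={b.txt, c.txt} staged={none}
After op 13 (modify a.txt): modified={a.txt, b.txt, c.txt} staged={none}
After op 14 (git add b.txt): modified={a.txt, c.txt} staged={b.txt}
After op 15 (git add a.txt): modified={c.txt} staged={a.txt, b.txt}
After op 16 (git reset b.txt): modified={b.txt, c.txt} staged={a.txt}
After op 17 (git reset b.txt): modified={b.txt, c.txt} staged={a.txt}
After op 18 (git commit): modified={b.txt, c.txt} staged={none}
After op 19 (modify a.txt): modified={a.txt, b.txt, c.txt} staged={none}
After op 20 (modify a.txt): modified={a.txt, b.txt, c.txt} staged={none}
Final staged set: {none} -> count=0

Answer: 0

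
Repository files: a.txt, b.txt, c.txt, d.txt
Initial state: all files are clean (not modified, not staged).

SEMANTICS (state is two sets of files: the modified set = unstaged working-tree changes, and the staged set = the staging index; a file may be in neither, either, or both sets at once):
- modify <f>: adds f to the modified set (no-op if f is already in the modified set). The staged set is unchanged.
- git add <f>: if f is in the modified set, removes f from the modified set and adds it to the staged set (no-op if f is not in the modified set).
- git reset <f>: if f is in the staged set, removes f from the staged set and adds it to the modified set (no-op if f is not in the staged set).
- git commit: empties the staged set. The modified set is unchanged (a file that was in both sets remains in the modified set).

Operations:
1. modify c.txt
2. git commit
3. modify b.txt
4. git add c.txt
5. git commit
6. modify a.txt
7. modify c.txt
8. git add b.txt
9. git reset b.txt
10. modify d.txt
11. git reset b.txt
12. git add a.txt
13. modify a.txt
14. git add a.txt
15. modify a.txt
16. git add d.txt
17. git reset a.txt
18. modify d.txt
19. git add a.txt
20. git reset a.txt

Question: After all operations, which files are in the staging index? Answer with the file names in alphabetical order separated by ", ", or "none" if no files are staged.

Answer: d.txt

Derivation:
After op 1 (modify c.txt): modified={c.txt} staged={none}
After op 2 (git commit): modified={c.txt} staged={none}
After op 3 (modify b.txt): modified={b.txt, c.txt} staged={none}
After op 4 (git add c.txt): modified={b.txt} staged={c.txt}
After op 5 (git commit): modified={b.txt} staged={none}
After op 6 (modify a.txt): modified={a.txt, b.txt} staged={none}
After op 7 (modify c.txt): modified={a.txt, b.txt, c.txt} staged={none}
After op 8 (git add b.txt): modified={a.txt, c.txt} staged={b.txt}
After op 9 (git reset b.txt): modified={a.txt, b.txt, c.txt} staged={none}
After op 10 (modify d.txt): modified={a.txt, b.txt, c.txt, d.txt} staged={none}
After op 11 (git reset b.txt): modified={a.txt, b.txt, c.txt, d.txt} staged={none}
After op 12 (git add a.txt): modified={b.txt, c.txt, d.txt} staged={a.txt}
After op 13 (modify a.txt): modified={a.txt, b.txt, c.txt, d.txt} staged={a.txt}
After op 14 (git add a.txt): modified={b.txt, c.txt, d.txt} staged={a.txt}
After op 15 (modify a.txt): modified={a.txt, b.txt, c.txt, d.txt} staged={a.txt}
After op 16 (git add d.txt): modified={a.txt, b.txt, c.txt} staged={a.txt, d.txt}
After op 17 (git reset a.txt): modified={a.txt, b.txt, c.txt} staged={d.txt}
After op 18 (modify d.txt): modified={a.txt, b.txt, c.txt, d.txt} staged={d.txt}
After op 19 (git add a.txt): modified={b.txt, c.txt, d.txt} staged={a.txt, d.txt}
After op 20 (git reset a.txt): modified={a.txt, b.txt, c.txt, d.txt} staged={d.txt}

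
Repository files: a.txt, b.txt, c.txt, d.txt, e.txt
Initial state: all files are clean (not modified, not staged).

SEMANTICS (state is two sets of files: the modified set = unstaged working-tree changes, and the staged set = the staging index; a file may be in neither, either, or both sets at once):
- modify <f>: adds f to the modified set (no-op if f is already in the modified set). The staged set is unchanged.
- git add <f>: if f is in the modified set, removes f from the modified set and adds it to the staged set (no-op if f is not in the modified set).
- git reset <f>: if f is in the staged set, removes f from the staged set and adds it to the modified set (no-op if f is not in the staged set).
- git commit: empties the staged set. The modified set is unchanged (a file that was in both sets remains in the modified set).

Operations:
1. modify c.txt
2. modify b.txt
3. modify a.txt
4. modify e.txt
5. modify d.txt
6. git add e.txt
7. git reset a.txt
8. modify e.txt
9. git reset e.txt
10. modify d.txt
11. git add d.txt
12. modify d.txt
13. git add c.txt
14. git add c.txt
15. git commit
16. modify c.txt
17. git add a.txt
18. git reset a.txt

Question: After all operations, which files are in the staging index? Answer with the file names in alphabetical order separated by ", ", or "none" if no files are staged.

Answer: none

Derivation:
After op 1 (modify c.txt): modified={c.txt} staged={none}
After op 2 (modify b.txt): modified={b.txt, c.txt} staged={none}
After op 3 (modify a.txt): modified={a.txt, b.txt, c.txt} staged={none}
After op 4 (modify e.txt): modified={a.txt, b.txt, c.txt, e.txt} staged={none}
After op 5 (modify d.txt): modified={a.txt, b.txt, c.txt, d.txt, e.txt} staged={none}
After op 6 (git add e.txt): modified={a.txt, b.txt, c.txt, d.txt} staged={e.txt}
After op 7 (git reset a.txt): modified={a.txt, b.txt, c.txt, d.txt} staged={e.txt}
After op 8 (modify e.txt): modified={a.txt, b.txt, c.txt, d.txt, e.txt} staged={e.txt}
After op 9 (git reset e.txt): modified={a.txt, b.txt, c.txt, d.txt, e.txt} staged={none}
After op 10 (modify d.txt): modified={a.txt, b.txt, c.txt, d.txt, e.txt} staged={none}
After op 11 (git add d.txt): modified={a.txt, b.txt, c.txt, e.txt} staged={d.txt}
After op 12 (modify d.txt): modified={a.txt, b.txt, c.txt, d.txt, e.txt} staged={d.txt}
After op 13 (git add c.txt): modified={a.txt, b.txt, d.txt, e.txt} staged={c.txt, d.txt}
After op 14 (git add c.txt): modified={a.txt, b.txt, d.txt, e.txt} staged={c.txt, d.txt}
After op 15 (git commit): modified={a.txt, b.txt, d.txt, e.txt} staged={none}
After op 16 (modify c.txt): modified={a.txt, b.txt, c.txt, d.txt, e.txt} staged={none}
After op 17 (git add a.txt): modified={b.txt, c.txt, d.txt, e.txt} staged={a.txt}
After op 18 (git reset a.txt): modified={a.txt, b.txt, c.txt, d.txt, e.txt} staged={none}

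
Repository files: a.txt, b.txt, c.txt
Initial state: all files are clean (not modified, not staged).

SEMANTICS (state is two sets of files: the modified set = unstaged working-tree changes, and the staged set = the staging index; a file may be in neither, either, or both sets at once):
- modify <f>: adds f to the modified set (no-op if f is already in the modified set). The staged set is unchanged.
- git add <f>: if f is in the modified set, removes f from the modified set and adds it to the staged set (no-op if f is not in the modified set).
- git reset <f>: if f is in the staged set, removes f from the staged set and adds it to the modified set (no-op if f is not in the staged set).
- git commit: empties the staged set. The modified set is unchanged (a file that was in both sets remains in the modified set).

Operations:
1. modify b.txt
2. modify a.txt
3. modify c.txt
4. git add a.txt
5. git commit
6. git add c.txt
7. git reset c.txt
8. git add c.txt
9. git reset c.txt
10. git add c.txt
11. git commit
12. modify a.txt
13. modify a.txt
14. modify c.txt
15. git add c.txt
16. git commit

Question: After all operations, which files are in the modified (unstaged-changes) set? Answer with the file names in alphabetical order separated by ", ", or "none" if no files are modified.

After op 1 (modify b.txt): modified={b.txt} staged={none}
After op 2 (modify a.txt): modified={a.txt, b.txt} staged={none}
After op 3 (modify c.txt): modified={a.txt, b.txt, c.txt} staged={none}
After op 4 (git add a.txt): modified={b.txt, c.txt} staged={a.txt}
After op 5 (git commit): modified={b.txt, c.txt} staged={none}
After op 6 (git add c.txt): modified={b.txt} staged={c.txt}
After op 7 (git reset c.txt): modified={b.txt, c.txt} staged={none}
After op 8 (git add c.txt): modified={b.txt} staged={c.txt}
After op 9 (git reset c.txt): modified={b.txt, c.txt} staged={none}
After op 10 (git add c.txt): modified={b.txt} staged={c.txt}
After op 11 (git commit): modified={b.txt} staged={none}
After op 12 (modify a.txt): modified={a.txt, b.txt} staged={none}
After op 13 (modify a.txt): modified={a.txt, b.txt} staged={none}
After op 14 (modify c.txt): modified={a.txt, b.txt, c.txt} staged={none}
After op 15 (git add c.txt): modified={a.txt, b.txt} staged={c.txt}
After op 16 (git commit): modified={a.txt, b.txt} staged={none}

Answer: a.txt, b.txt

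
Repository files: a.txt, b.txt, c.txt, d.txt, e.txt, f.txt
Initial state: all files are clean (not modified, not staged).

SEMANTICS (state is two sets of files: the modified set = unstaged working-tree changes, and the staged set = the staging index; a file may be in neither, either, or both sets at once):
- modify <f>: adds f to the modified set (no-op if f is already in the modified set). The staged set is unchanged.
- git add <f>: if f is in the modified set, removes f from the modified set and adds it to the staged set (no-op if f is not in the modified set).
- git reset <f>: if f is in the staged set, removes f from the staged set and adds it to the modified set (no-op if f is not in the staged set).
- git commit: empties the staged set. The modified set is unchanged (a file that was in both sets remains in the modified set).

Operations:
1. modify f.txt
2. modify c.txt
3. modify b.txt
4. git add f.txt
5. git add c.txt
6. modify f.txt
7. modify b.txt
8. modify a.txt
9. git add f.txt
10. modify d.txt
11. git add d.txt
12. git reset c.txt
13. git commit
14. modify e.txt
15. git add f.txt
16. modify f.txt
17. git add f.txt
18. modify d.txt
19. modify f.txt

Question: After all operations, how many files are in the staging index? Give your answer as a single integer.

Answer: 1

Derivation:
After op 1 (modify f.txt): modified={f.txt} staged={none}
After op 2 (modify c.txt): modified={c.txt, f.txt} staged={none}
After op 3 (modify b.txt): modified={b.txt, c.txt, f.txt} staged={none}
After op 4 (git add f.txt): modified={b.txt, c.txt} staged={f.txt}
After op 5 (git add c.txt): modified={b.txt} staged={c.txt, f.txt}
After op 6 (modify f.txt): modified={b.txt, f.txt} staged={c.txt, f.txt}
After op 7 (modify b.txt): modified={b.txt, f.txt} staged={c.txt, f.txt}
After op 8 (modify a.txt): modified={a.txt, b.txt, f.txt} staged={c.txt, f.txt}
After op 9 (git add f.txt): modified={a.txt, b.txt} staged={c.txt, f.txt}
After op 10 (modify d.txt): modified={a.txt, b.txt, d.txt} staged={c.txt, f.txt}
After op 11 (git add d.txt): modified={a.txt, b.txt} staged={c.txt, d.txt, f.txt}
After op 12 (git reset c.txt): modified={a.txt, b.txt, c.txt} staged={d.txt, f.txt}
After op 13 (git commit): modified={a.txt, b.txt, c.txt} staged={none}
After op 14 (modify e.txt): modified={a.txt, b.txt, c.txt, e.txt} staged={none}
After op 15 (git add f.txt): modified={a.txt, b.txt, c.txt, e.txt} staged={none}
After op 16 (modify f.txt): modified={a.txt, b.txt, c.txt, e.txt, f.txt} staged={none}
After op 17 (git add f.txt): modified={a.txt, b.txt, c.txt, e.txt} staged={f.txt}
After op 18 (modify d.txt): modified={a.txt, b.txt, c.txt, d.txt, e.txt} staged={f.txt}
After op 19 (modify f.txt): modified={a.txt, b.txt, c.txt, d.txt, e.txt, f.txt} staged={f.txt}
Final staged set: {f.txt} -> count=1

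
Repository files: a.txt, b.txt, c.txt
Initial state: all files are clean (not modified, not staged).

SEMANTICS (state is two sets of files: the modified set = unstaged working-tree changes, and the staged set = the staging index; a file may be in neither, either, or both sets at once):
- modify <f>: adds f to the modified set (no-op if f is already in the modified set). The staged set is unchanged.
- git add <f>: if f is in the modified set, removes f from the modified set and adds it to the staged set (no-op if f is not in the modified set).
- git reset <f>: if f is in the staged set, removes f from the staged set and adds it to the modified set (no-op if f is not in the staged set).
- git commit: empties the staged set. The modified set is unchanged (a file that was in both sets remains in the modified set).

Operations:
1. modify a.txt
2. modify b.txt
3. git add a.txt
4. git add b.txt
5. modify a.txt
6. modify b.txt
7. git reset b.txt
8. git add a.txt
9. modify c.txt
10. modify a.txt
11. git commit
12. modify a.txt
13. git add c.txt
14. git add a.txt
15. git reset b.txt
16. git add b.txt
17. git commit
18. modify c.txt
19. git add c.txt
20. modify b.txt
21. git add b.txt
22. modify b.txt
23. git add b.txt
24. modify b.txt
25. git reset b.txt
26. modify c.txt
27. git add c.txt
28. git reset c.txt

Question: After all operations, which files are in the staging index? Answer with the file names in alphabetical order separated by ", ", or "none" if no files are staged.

Answer: none

Derivation:
After op 1 (modify a.txt): modified={a.txt} staged={none}
After op 2 (modify b.txt): modified={a.txt, b.txt} staged={none}
After op 3 (git add a.txt): modified={b.txt} staged={a.txt}
After op 4 (git add b.txt): modified={none} staged={a.txt, b.txt}
After op 5 (modify a.txt): modified={a.txt} staged={a.txt, b.txt}
After op 6 (modify b.txt): modified={a.txt, b.txt} staged={a.txt, b.txt}
After op 7 (git reset b.txt): modified={a.txt, b.txt} staged={a.txt}
After op 8 (git add a.txt): modified={b.txt} staged={a.txt}
After op 9 (modify c.txt): modified={b.txt, c.txt} staged={a.txt}
After op 10 (modify a.txt): modified={a.txt, b.txt, c.txt} staged={a.txt}
After op 11 (git commit): modified={a.txt, b.txt, c.txt} staged={none}
After op 12 (modify a.txt): modified={a.txt, b.txt, c.txt} staged={none}
After op 13 (git add c.txt): modified={a.txt, b.txt} staged={c.txt}
After op 14 (git add a.txt): modified={b.txt} staged={a.txt, c.txt}
After op 15 (git reset b.txt): modified={b.txt} staged={a.txt, c.txt}
After op 16 (git add b.txt): modified={none} staged={a.txt, b.txt, c.txt}
After op 17 (git commit): modified={none} staged={none}
After op 18 (modify c.txt): modified={c.txt} staged={none}
After op 19 (git add c.txt): modified={none} staged={c.txt}
After op 20 (modify b.txt): modified={b.txt} staged={c.txt}
After op 21 (git add b.txt): modified={none} staged={b.txt, c.txt}
After op 22 (modify b.txt): modified={b.txt} staged={b.txt, c.txt}
After op 23 (git add b.txt): modified={none} staged={b.txt, c.txt}
After op 24 (modify b.txt): modified={b.txt} staged={b.txt, c.txt}
After op 25 (git reset b.txt): modified={b.txt} staged={c.txt}
After op 26 (modify c.txt): modified={b.txt, c.txt} staged={c.txt}
After op 27 (git add c.txt): modified={b.txt} staged={c.txt}
After op 28 (git reset c.txt): modified={b.txt, c.txt} staged={none}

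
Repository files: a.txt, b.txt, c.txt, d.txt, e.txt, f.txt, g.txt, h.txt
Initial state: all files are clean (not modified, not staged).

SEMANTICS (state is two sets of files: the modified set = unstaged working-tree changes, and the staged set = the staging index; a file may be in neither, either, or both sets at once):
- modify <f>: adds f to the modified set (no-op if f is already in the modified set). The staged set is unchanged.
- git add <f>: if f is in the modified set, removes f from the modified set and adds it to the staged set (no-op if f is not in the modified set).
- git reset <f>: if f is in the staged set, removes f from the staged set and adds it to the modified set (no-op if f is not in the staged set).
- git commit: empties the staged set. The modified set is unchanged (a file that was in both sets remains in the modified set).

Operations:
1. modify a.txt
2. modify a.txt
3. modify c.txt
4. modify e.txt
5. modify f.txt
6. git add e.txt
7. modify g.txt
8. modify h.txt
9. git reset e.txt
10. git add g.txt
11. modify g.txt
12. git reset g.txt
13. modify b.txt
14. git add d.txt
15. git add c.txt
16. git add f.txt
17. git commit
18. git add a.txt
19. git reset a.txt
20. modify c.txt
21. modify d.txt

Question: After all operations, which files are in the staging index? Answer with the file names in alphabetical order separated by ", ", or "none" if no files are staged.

Answer: none

Derivation:
After op 1 (modify a.txt): modified={a.txt} staged={none}
After op 2 (modify a.txt): modified={a.txt} staged={none}
After op 3 (modify c.txt): modified={a.txt, c.txt} staged={none}
After op 4 (modify e.txt): modified={a.txt, c.txt, e.txt} staged={none}
After op 5 (modify f.txt): modified={a.txt, c.txt, e.txt, f.txt} staged={none}
After op 6 (git add e.txt): modified={a.txt, c.txt, f.txt} staged={e.txt}
After op 7 (modify g.txt): modified={a.txt, c.txt, f.txt, g.txt} staged={e.txt}
After op 8 (modify h.txt): modified={a.txt, c.txt, f.txt, g.txt, h.txt} staged={e.txt}
After op 9 (git reset e.txt): modified={a.txt, c.txt, e.txt, f.txt, g.txt, h.txt} staged={none}
After op 10 (git add g.txt): modified={a.txt, c.txt, e.txt, f.txt, h.txt} staged={g.txt}
After op 11 (modify g.txt): modified={a.txt, c.txt, e.txt, f.txt, g.txt, h.txt} staged={g.txt}
After op 12 (git reset g.txt): modified={a.txt, c.txt, e.txt, f.txt, g.txt, h.txt} staged={none}
After op 13 (modify b.txt): modified={a.txt, b.txt, c.txt, e.txt, f.txt, g.txt, h.txt} staged={none}
After op 14 (git add d.txt): modified={a.txt, b.txt, c.txt, e.txt, f.txt, g.txt, h.txt} staged={none}
After op 15 (git add c.txt): modified={a.txt, b.txt, e.txt, f.txt, g.txt, h.txt} staged={c.txt}
After op 16 (git add f.txt): modified={a.txt, b.txt, e.txt, g.txt, h.txt} staged={c.txt, f.txt}
After op 17 (git commit): modified={a.txt, b.txt, e.txt, g.txt, h.txt} staged={none}
After op 18 (git add a.txt): modified={b.txt, e.txt, g.txt, h.txt} staged={a.txt}
After op 19 (git reset a.txt): modified={a.txt, b.txt, e.txt, g.txt, h.txt} staged={none}
After op 20 (modify c.txt): modified={a.txt, b.txt, c.txt, e.txt, g.txt, h.txt} staged={none}
After op 21 (modify d.txt): modified={a.txt, b.txt, c.txt, d.txt, e.txt, g.txt, h.txt} staged={none}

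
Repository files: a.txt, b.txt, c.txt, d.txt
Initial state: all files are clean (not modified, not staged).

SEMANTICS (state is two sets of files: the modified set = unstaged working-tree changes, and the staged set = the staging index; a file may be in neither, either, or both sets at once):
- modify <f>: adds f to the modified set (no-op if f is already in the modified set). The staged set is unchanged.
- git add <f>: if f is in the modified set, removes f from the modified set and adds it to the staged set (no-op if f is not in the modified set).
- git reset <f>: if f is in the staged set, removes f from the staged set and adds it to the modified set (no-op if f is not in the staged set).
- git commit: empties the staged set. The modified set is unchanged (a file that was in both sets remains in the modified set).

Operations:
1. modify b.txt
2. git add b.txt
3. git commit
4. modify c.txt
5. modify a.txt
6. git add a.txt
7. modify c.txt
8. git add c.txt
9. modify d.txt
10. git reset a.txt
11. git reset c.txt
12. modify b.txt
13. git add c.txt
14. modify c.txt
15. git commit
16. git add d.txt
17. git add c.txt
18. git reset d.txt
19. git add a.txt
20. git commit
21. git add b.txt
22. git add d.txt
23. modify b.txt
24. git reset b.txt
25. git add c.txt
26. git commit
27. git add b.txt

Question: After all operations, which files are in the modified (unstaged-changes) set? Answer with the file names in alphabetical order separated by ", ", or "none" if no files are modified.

After op 1 (modify b.txt): modified={b.txt} staged={none}
After op 2 (git add b.txt): modified={none} staged={b.txt}
After op 3 (git commit): modified={none} staged={none}
After op 4 (modify c.txt): modified={c.txt} staged={none}
After op 5 (modify a.txt): modified={a.txt, c.txt} staged={none}
After op 6 (git add a.txt): modified={c.txt} staged={a.txt}
After op 7 (modify c.txt): modified={c.txt} staged={a.txt}
After op 8 (git add c.txt): modified={none} staged={a.txt, c.txt}
After op 9 (modify d.txt): modified={d.txt} staged={a.txt, c.txt}
After op 10 (git reset a.txt): modified={a.txt, d.txt} staged={c.txt}
After op 11 (git reset c.txt): modified={a.txt, c.txt, d.txt} staged={none}
After op 12 (modify b.txt): modified={a.txt, b.txt, c.txt, d.txt} staged={none}
After op 13 (git add c.txt): modified={a.txt, b.txt, d.txt} staged={c.txt}
After op 14 (modify c.txt): modified={a.txt, b.txt, c.txt, d.txt} staged={c.txt}
After op 15 (git commit): modified={a.txt, b.txt, c.txt, d.txt} staged={none}
After op 16 (git add d.txt): modified={a.txt, b.txt, c.txt} staged={d.txt}
After op 17 (git add c.txt): modified={a.txt, b.txt} staged={c.txt, d.txt}
After op 18 (git reset d.txt): modified={a.txt, b.txt, d.txt} staged={c.txt}
After op 19 (git add a.txt): modified={b.txt, d.txt} staged={a.txt, c.txt}
After op 20 (git commit): modified={b.txt, d.txt} staged={none}
After op 21 (git add b.txt): modified={d.txt} staged={b.txt}
After op 22 (git add d.txt): modified={none} staged={b.txt, d.txt}
After op 23 (modify b.txt): modified={b.txt} staged={b.txt, d.txt}
After op 24 (git reset b.txt): modified={b.txt} staged={d.txt}
After op 25 (git add c.txt): modified={b.txt} staged={d.txt}
After op 26 (git commit): modified={b.txt} staged={none}
After op 27 (git add b.txt): modified={none} staged={b.txt}

Answer: none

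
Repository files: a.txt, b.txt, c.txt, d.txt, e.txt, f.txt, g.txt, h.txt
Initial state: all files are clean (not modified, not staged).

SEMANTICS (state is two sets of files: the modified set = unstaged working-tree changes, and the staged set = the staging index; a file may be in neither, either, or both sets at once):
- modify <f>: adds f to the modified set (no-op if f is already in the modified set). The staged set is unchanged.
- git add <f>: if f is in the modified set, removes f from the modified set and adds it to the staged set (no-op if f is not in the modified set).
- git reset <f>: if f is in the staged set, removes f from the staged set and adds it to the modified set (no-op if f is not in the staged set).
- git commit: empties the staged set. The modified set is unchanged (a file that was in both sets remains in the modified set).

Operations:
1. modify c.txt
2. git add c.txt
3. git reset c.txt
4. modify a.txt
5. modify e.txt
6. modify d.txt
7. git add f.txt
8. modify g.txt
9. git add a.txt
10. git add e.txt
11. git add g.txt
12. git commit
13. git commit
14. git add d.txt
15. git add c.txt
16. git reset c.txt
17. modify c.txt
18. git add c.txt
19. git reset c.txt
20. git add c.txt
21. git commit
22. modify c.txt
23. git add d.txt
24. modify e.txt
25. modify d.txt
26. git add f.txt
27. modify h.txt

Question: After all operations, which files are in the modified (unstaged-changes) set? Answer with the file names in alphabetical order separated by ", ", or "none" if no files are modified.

After op 1 (modify c.txt): modified={c.txt} staged={none}
After op 2 (git add c.txt): modified={none} staged={c.txt}
After op 3 (git reset c.txt): modified={c.txt} staged={none}
After op 4 (modify a.txt): modified={a.txt, c.txt} staged={none}
After op 5 (modify e.txt): modified={a.txt, c.txt, e.txt} staged={none}
After op 6 (modify d.txt): modified={a.txt, c.txt, d.txt, e.txt} staged={none}
After op 7 (git add f.txt): modified={a.txt, c.txt, d.txt, e.txt} staged={none}
After op 8 (modify g.txt): modified={a.txt, c.txt, d.txt, e.txt, g.txt} staged={none}
After op 9 (git add a.txt): modified={c.txt, d.txt, e.txt, g.txt} staged={a.txt}
After op 10 (git add e.txt): modified={c.txt, d.txt, g.txt} staged={a.txt, e.txt}
After op 11 (git add g.txt): modified={c.txt, d.txt} staged={a.txt, e.txt, g.txt}
After op 12 (git commit): modified={c.txt, d.txt} staged={none}
After op 13 (git commit): modified={c.txt, d.txt} staged={none}
After op 14 (git add d.txt): modified={c.txt} staged={d.txt}
After op 15 (git add c.txt): modified={none} staged={c.txt, d.txt}
After op 16 (git reset c.txt): modified={c.txt} staged={d.txt}
After op 17 (modify c.txt): modified={c.txt} staged={d.txt}
After op 18 (git add c.txt): modified={none} staged={c.txt, d.txt}
After op 19 (git reset c.txt): modified={c.txt} staged={d.txt}
After op 20 (git add c.txt): modified={none} staged={c.txt, d.txt}
After op 21 (git commit): modified={none} staged={none}
After op 22 (modify c.txt): modified={c.txt} staged={none}
After op 23 (git add d.txt): modified={c.txt} staged={none}
After op 24 (modify e.txt): modified={c.txt, e.txt} staged={none}
After op 25 (modify d.txt): modified={c.txt, d.txt, e.txt} staged={none}
After op 26 (git add f.txt): modified={c.txt, d.txt, e.txt} staged={none}
After op 27 (modify h.txt): modified={c.txt, d.txt, e.txt, h.txt} staged={none}

Answer: c.txt, d.txt, e.txt, h.txt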